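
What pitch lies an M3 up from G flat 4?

The third takes the letter from G up to B.
Moving 4 semitones up from Gb4 (the size of a major third) reaches Bb4.

B flat 4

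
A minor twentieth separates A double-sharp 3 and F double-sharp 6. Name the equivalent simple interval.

Take out 2 octaves (14 from the number): 20 − 14 = 6.
So a minor twentieth is 2 octaves plus a minor sixth. The quality is unchanged.

m6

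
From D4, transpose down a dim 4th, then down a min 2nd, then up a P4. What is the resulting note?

Down a diminished fourth from D4: A#3 (4 semitones down).
A minor second down from A#3 is G##3.
A perfect fourth up from G##3 is C##4.

C##4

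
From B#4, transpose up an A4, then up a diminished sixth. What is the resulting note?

C#6

B#4 up an augmented fourth → E##5 (6 semitones).
Up a diminished sixth from E##5: C#6 (7 semitones up).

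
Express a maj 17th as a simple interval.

major third

Each octave removed subtracts seven from the number: 17 − 14 = 3.
So a major seventeenth is 2 octaves plus a major third. The quality is unchanged.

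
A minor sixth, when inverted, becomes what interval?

The rule of nine gives the new number: 9 − 6 = 3, so a sixth becomes a third.
And minor becomes major under inversion, so we get a major third.

major third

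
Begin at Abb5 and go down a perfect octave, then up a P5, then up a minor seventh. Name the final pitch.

Dbb6

A perfect octave down from Abb5 is Abb4.
A perfect fifth up from Abb4 is Ebb5.
Ebb5 up a minor seventh → Dbb6 (10 semitones).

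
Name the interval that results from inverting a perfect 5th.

P4

The rule of nine gives the new number: 9 − 5 = 4, so a fifth becomes a fourth.
The quality also flips — perfect stays perfect — giving a perfect fourth.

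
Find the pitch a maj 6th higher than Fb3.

Db4

Six letter names up from F: D.
A major sixth is 9 semitones; 9 semitones up from Fb3 gives Db4.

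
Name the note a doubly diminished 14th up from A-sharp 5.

The fourteenth's letter: A up seven letter names plus an octave → G.
A doubly diminished fourteenth spans 20 semitones, so from A#5 the target pitch is Gb7.

G-flat 7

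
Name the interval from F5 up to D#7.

augmented thirteenth

F to D spans six letter names (F-G-A-B-C-D), plus an octave: a thirteenth.
The major thirteenth is 21 semitones; here we have 22, one semitone wider: augmented.
(Equivalently, a compound augmented sixth: an augmented sixth plus an octave.)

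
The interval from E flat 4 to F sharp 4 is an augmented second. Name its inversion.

The rule of nine gives the new number: 9 − 2 = 7, so a second becomes a seventh.
And augmented becomes diminished under inversion, so we get a diminished seventh.

d7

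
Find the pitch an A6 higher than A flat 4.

Counting six letter names up from A lands on F.
An augmented sixth spans 10 semitones, so from Ab4 the target pitch is F#5.

F sharp 5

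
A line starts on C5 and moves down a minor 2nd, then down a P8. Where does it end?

B3

C5 down a minor second → B4 (1 semitone).
Down a perfect octave from B4: B3 (12 semitones down).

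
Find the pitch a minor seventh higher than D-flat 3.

Counting seven letter names up from D lands on C.
A minor seventh is 10 semitones; 10 semitones up from Db3 gives Cb4.

C-flat 4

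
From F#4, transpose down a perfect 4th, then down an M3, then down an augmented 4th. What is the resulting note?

F#4 down a perfect fourth → C#4 (5 semitones).
Down a major third from C#4: A3 (4 semitones down).
An augmented fourth down from A3 is Eb3.

Eb3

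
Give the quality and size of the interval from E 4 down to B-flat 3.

augmented fourth

Descending from E4 to Bb3 is the same interval as ascending Bb3 to E4.
B to E spans four letter names (B-C-D-E) — that makes it a fourth of some quality.
The perfect fourth is 5 semitones; here we have 6, one semitone wider: augmented.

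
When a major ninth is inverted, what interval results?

minor seventh

First reduce the compound major ninth to its simple form, a major second.
Inverted interval numbers add to nine, so a second pairs with a seventh (2 + 7 = 9).
The quality also flips — major becomes minor — giving a minor seventh.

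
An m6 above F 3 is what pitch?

Counting six letter names up from F lands on D.
A minor sixth spans 8 semitones, so from F3 the target pitch is Db4.

D flat 4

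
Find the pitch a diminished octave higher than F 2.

An octave keeps the letter name F, an octave up from F.
A diminished octave is 11 semitones; 11 semitones up from F2 gives Fb3.

F-flat 3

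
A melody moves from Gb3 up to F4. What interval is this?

G to F spans seven letter names (G-A-B-C-D-E-F), so the interval is some kind of seventh.
The major seventh spans 11 semitones, and Gb3 to F4 is exactly 11 semitones — so this is a major seventh.

M7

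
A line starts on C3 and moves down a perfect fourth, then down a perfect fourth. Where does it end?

C3 down a perfect fourth → G2 (5 semitones).
A perfect fourth down from G2 is D2.

D2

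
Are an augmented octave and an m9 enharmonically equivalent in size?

Yes

Both span 13 semitones: an augmented octave and a minor ninth are the same chromatic distance.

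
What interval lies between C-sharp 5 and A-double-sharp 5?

C to A spans six letter names (C-D-E-F-G-A), so the interval is some kind of sixth.
The major sixth is 9 semitones; here we have 10, one semitone wider: augmented.

augmented 6th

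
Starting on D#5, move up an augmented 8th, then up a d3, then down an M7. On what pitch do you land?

D#5 up an augmented octave → D##6 (13 semitones).
D##6 up a diminished third → F#6 (2 semitones).
Down a major seventh from F#6: G5 (11 semitones down).

G5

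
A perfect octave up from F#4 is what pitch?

F#5

An octave keeps the letter name F, an octave up from F.
A perfect octave is 12 semitones; 12 semitones up from F#4 gives F#5.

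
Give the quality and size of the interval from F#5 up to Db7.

diminished thirteenth

F to D spans six letter names (F-G-A-B-C-D), plus an octave — that makes it a thirteenth of some quality.
F#5 to Db7 spans 19 semitones — two semitones narrower than the major thirteenth (21) — giving a diminished thirteenth.
(Equivalently, a compound diminished sixth: a diminished sixth plus an octave.)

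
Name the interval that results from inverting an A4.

diminished 5th

Inverted interval numbers add to nine, so a fourth pairs with a fifth (4 + 5 = 9).
Quality inverts too: augmented becomes diminished. That makes the inversion a diminished fifth.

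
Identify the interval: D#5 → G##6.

D to G spans four letter names (D-E-F-G), plus an octave, so the interval is some kind of eleventh.
The perfect eleventh is 17 semitones; here we have 18, one semitone wider: augmented.
(Equivalently, a compound augmented fourth: an augmented fourth plus an octave.)

A11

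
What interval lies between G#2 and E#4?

G to E spans six letter names (G-A-B-C-D-E), plus an octave — that makes it a thirteenth of some quality.
Counting semitones, G#2→E#4 is 21, which is the major thirteenth.
(Equivalently, a compound major sixth: a major sixth plus an octave.)

major 13th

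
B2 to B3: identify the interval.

B to B is the same letter name, plus an octave: an octave.
Counting semitones, B2→B3 is 12, which is the perfect octave.

perfect octave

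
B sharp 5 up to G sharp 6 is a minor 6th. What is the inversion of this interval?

M3

Interval numbers invert to sum to nine: 6 + 3 = 9, so a sixth inverts to a third.
And minor becomes major under inversion, so we get a major third.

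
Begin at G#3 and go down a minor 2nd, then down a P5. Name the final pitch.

B#2

Down a minor second from G#3: F##3 (1 semitone down).
Down a perfect fifth from F##3: B#2 (7 semitones down).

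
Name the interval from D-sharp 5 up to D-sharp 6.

perfect octave

D to D is the same letter name, plus an octave, so the interval is some kind of octave.
D#5 to D#6 is 12 semitones, matching the perfect octave exactly, so the quality is perfect.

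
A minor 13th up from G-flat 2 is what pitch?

E-double-flat 4

Six letters up from G (plus an octave) reaches E.
Moving 20 semitones up from Gb2 (the size of a minor thirteenth) reaches Ebb4.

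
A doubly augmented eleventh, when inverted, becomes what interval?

dd5

First reduce the compound doubly augmented eleventh to its simple form, a doubly augmented fourth.
Inverted interval numbers add to nine, so a fourth pairs with a fifth (4 + 5 = 9).
Quality inverts too: doubly augmented becomes doubly diminished. That makes the inversion a doubly diminished fifth.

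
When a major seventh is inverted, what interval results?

Interval numbers invert to sum to nine: 7 + 2 = 9, so a seventh inverts to a second.
The quality also flips — major becomes minor — giving a minor second.

minor second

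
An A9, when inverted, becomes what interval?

d7

First reduce the compound augmented ninth to its simple form, an augmented second.
Interval numbers invert to sum to nine: 2 + 7 = 9, so a second inverts to a seventh.
And augmented becomes diminished under inversion, so we get a diminished seventh.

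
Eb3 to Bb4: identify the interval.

P12

E to B spans five letter names (E-F-G-A-B), plus an octave, so the interval is some kind of twelfth.
Counting semitones, Eb3→Bb4 is 19, which is the perfect twelfth.
(Equivalently, a compound perfect fifth: a perfect fifth plus an octave.)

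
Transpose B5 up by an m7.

A6

Seven letter names up from B: A.
A minor seventh spans 10 semitones, so from B5 the target pitch is A6.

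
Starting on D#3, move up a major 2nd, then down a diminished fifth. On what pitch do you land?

A##2

A major second up from D#3 is E#3.
E#3 down a diminished fifth → A##2 (6 semitones).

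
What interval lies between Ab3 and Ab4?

P8

A to A is the same letter name, plus an octave: an octave.
Counting semitones, Ab3→Ab4 is 12, which is the perfect octave.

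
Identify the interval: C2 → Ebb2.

diminished 3rd

C to E spans three letter names (C-D-E), so the interval is some kind of third.
The major third is 4 semitones; here we have 2, two semitones narrower: diminished.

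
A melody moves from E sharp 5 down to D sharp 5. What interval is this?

Descending from E#5 to D#5 is the same interval as ascending D#5 to E#5.
D to E spans two letter names (D-E) — that makes it a second of some quality.
The major second spans 2 semitones, and D#5 to E#5 is exactly 2 semitones — so this is a major second.

major 2nd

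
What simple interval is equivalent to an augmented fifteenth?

Each octave removed subtracts seven from the number: 15 − 7 = 8.
So an augmented fifteenth is an octave plus an augmented octave. The quality is unchanged.

augmented 8th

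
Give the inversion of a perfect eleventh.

perfect fifth

First reduce the compound perfect eleventh to its simple form, a perfect fourth.
Inverted interval numbers add to nine, so a fourth pairs with a fifth (4 + 5 = 9).
And perfect stays perfect under inversion, so we get a perfect fifth.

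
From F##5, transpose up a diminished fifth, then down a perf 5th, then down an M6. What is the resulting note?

A4

A diminished fifth up from F##5 is C#6.
C#6 down a perfect fifth → F#5 (7 semitones).
Down a major sixth from F#5: A4 (9 semitones down).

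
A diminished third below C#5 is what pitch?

Three letter names down from C: A.
A diminished third spans 2 semitones, so from C#5 the target pitch is A##4.

A##4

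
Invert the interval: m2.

M7

Inverted interval numbers add to nine, so a second pairs with a seventh (2 + 7 = 9).
Quality inverts too: minor becomes major. That makes the inversion a major seventh.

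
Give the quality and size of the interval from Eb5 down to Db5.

Descending from Eb5 to Db5 is the same interval as ascending Db5 to Eb5.
D to E spans two letter names (D-E): a second.
Counting semitones, Db5→Eb5 is 2, which is the major second.

M2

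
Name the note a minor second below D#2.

The second takes the letter from D down to C.
A minor second is 1 semitone; 1 semitone down from D#2 gives C##2.

C##2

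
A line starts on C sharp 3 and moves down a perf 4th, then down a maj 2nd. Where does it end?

C#3 down a perfect fourth → G#2 (5 semitones).
Down a major second from G#2: F#2 (2 semitones down).

F sharp 2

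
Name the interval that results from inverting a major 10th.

minor sixth

First reduce the compound major tenth to its simple form, a major third.
Interval numbers invert to sum to nine: 3 + 6 = 9, so a third inverts to a sixth.
The quality also flips — major becomes minor — giving a minor sixth.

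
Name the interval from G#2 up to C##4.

G to C spans four letter names (G-A-B-C), plus an octave: an eleventh.
The perfect eleventh is 17 semitones; here we have 18, one semitone wider: augmented.
(Equivalently, a compound augmented fourth: an augmented fourth plus an octave.)

augmented eleventh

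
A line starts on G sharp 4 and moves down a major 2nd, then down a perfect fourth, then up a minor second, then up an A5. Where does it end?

A sharp 4

A major second down from G#4 is F#4.
Down a perfect fourth from F#4: C#4 (5 semitones down).
Up a minor second from C#4: D4 (1 semitone up).
Up an augmented fifth from D4: A#4 (8 semitones up).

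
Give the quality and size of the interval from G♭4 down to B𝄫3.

Descending from Gb4 to Bbb3 is the same interval as ascending Bbb3 to Gb4.
B to G spans six letter names (B-C-D-E-F-G) — that makes it a sixth of some quality.
The major sixth spans 9 semitones, and Bbb3 to Gb4 is exactly 9 semitones — so this is a major sixth.

major 6th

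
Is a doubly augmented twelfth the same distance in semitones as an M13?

A doubly augmented twelfth spans 21 semitones, and a major thirteenth also spans 21 semitones — they're enharmonic.

Yes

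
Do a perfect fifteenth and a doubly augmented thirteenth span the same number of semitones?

A perfect fifteenth spans 24 semitones; a doubly augmented thirteenth spans 23 semitones. They differ by 1.

No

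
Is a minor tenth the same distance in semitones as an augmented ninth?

Yes

A minor tenth = 15 semitones = an augmented ninth; enharmonically equal.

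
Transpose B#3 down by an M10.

Counting three letter names plus an octave down from B lands on G.
A major tenth spans 16 semitones, so from B#3 the target pitch is G#2.

G#2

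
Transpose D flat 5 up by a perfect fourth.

G flat 5

Four letter names up from D: G.
Moving 5 semitones up from Db5 (the size of a perfect fourth) reaches Gb5.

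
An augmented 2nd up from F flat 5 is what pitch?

Counting two letter names up from F lands on G.
An augmented second is 3 semitones; 3 semitones up from Fb5 gives G5.

G 5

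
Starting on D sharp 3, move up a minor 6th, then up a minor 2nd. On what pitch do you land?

C 4

Up a minor sixth from D#3: B3 (8 semitones up).
Up a minor second from B3: C4 (1 semitone up).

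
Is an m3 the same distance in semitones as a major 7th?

A minor third is 3 semitones but a major seventh is 11 semitones — different sizes.

No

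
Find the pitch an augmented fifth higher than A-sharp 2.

E-double-sharp 3

The fifth takes the letter from A up to E.
Moving 8 semitones up from A#2 (the size of an augmented fifth) reaches E##3.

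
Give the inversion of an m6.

The rule of nine gives the new number: 9 − 6 = 3, so a sixth becomes a third.
Quality inverts too: minor becomes major. That makes the inversion a major third.

major 3rd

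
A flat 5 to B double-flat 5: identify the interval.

minor second

A to B spans two letter names (A-B), so the interval is some kind of second.
At 1 semitone, Ab5→Bbb5 falls one short of a major second: minor.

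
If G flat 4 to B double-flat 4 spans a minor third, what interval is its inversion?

M6

Inverted interval numbers add to nine, so a third pairs with a sixth (3 + 6 = 9).
The quality also flips — minor becomes major — giving a major sixth.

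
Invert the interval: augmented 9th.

diminished seventh

First reduce the compound augmented ninth to its simple form, an augmented second.
Interval numbers invert to sum to nine: 2 + 7 = 9, so a second inverts to a seventh.
And augmented becomes diminished under inversion, so we get a diminished seventh.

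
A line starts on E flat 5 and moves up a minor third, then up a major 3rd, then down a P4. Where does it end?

F 5

Eb5 up a minor third → Gb5 (3 semitones).
Gb5 up a major third → Bb5 (4 semitones).
Down a perfect fourth from Bb5: F5 (5 semitones down).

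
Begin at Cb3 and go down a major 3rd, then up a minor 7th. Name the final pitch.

Gbb3

Cb3 down a major third → Abb2 (4 semitones).
Abb2 up a minor seventh → Gbb3 (10 semitones).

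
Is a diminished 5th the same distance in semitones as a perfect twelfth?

No

A diminished fifth is 6 semitones but a perfect twelfth is 19 semitones — different sizes.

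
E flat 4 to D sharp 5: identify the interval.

A7

E to D spans seven letter names (E-F-G-A-B-C-D), so the interval is some kind of seventh.
The major seventh is 11 semitones; here we have 12, one semitone wider: augmented.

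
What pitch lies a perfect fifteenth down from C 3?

A fifteenth keeps the letter name C, two octaves down from C.
Moving 24 semitones down from C3 (the size of a perfect fifteenth) reaches C1.

C 1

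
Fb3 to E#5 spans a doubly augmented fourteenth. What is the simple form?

AA7

Subtracting seven from the interval number removes an octave: 14 − 7 = 7.
So a doubly augmented fourteenth is an octave plus a doubly augmented seventh. The quality is unchanged.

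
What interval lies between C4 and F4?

C to F spans four letter names (C-D-E-F): a fourth.
Counting semitones, C4→F4 is 5, which is the perfect fourth.

perfect 4th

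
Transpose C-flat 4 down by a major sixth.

Counting six letter names down from C lands on E.
A major sixth spans 9 semitones, so from Cb4 the target pitch is Ebb3.

E-double-flat 3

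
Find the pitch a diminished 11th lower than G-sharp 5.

The eleventh's letter: G down four letter names plus an octave → D.
Moving 16 semitones down from G#5 (the size of a diminished eleventh) reaches D##4.

D-double-sharp 4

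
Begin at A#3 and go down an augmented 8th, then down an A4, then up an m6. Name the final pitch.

A#3 down an augmented octave → A2 (13 semitones).
An augmented fourth down from A2 is Eb2.
Up a minor sixth from Eb2: Cb3 (8 semitones up).

Cb3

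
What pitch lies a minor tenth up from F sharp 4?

Counting three letter names plus an octave up from F lands on A.
A minor tenth spans 15 semitones, so from F#4 the target pitch is A5.

A 5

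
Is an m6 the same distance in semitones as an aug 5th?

A minor sixth = 8 semitones = an augmented fifth; enharmonically equal.

Yes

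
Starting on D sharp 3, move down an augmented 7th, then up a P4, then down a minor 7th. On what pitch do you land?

B flat 1

D#3 down an augmented seventh → Eb2 (12 semitones).
Up a perfect fourth from Eb2: Ab2 (5 semitones up).
A minor seventh down from Ab2 is Bb1.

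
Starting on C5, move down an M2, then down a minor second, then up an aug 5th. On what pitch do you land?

Down a major second from C5: Bb4 (2 semitones down).
Down a minor second from Bb4: A4 (1 semitone down).
A4 up an augmented fifth → E#5 (8 semitones).

E#5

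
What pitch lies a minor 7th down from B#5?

The seventh takes the letter from B down to C.
A minor seventh is 10 semitones; 10 semitones down from B#5 gives C##5.

C##5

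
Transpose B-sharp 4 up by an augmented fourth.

E-double-sharp 5

The fourth takes the letter from B up to E.
An augmented fourth spans 6 semitones, so from B#4 the target pitch is E##5.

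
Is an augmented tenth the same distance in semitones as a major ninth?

No

An augmented tenth is 17 semitones but a major ninth is 14 semitones — different sizes.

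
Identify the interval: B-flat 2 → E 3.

B to E spans four letter names (B-C-D-E): a fourth.
Bb2 to E3 spans 6 semitones — one semitone wider than the perfect fourth (5) — giving an augmented fourth.

A4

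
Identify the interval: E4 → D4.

M2

Descending from E4 to D4 is the same interval as ascending D4 to E4.
D to E spans two letter names (D-E): a second.
D4 to E4 is 2 semitones, matching the major second exactly, so the quality is major.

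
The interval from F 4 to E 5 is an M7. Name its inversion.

m2

The rule of nine gives the new number: 9 − 7 = 2, so a seventh becomes a second.
The quality also flips — major becomes minor — giving a minor second.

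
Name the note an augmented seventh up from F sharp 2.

E double-sharp 3

Seven letter names up from F: E.
An augmented seventh is 12 semitones; 12 semitones up from F#2 gives E##3.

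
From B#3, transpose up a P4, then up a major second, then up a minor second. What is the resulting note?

G#4

A perfect fourth up from B#3 is E#4.
A major second up from E#4 is F##4.
F##4 up a minor second → G#4 (1 semitone).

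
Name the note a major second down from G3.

F3

Two letter names down from G: F.
Moving 2 semitones down from G3 (the size of a major second) reaches F3.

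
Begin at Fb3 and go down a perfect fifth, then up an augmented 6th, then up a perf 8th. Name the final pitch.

G4

Fb3 down a perfect fifth → Bbb2 (7 semitones).
Up an augmented sixth from Bbb2: G3 (10 semitones up).
G3 up a perfect octave → G4 (12 semitones).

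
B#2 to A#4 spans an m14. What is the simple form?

minor 7th

Each octave removed subtracts seven from the number: 14 − 7 = 7.
That makes a minor fourteenth a compound minor seventh — an octave plus a minor seventh.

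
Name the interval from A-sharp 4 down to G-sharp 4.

Descending from A#4 to G#4 is the same interval as ascending G#4 to A#4.
G to A spans two letter names (G-A): a second.
The major second spans 2 semitones, and G#4 to A#4 is exactly 2 semitones — so this is a major second.

M2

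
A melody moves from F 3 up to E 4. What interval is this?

major seventh

F to E spans seven letter names (F-G-A-B-C-D-E) — that makes it a seventh of some quality.
The major seventh spans 11 semitones, and F3 to E4 is exactly 11 semitones — so this is a major seventh.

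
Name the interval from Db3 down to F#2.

Descending from Db3 to F#2 is the same interval as ascending F#2 to Db3.
F to D spans six letter names (F-G-A-B-C-D), so the interval is some kind of sixth.
F#2 to Db3 spans 7 semitones — two semitones narrower than the major sixth (9) — giving a diminished sixth.

diminished sixth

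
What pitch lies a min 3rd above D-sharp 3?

F-sharp 3

Three letter names up from D: F.
A minor third is 3 semitones; 3 semitones up from D#3 gives F#3.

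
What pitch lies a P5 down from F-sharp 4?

The fifth takes the letter from F down to B.
A perfect fifth is 7 semitones; 7 semitones down from F#4 gives B3.

B 3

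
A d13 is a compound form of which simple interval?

d6

Take out an octave (7 from the number): 13 − 7 = 6.
Quality carries through unchanged, so the simple form is a diminished sixth.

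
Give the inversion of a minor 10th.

major 6th

First reduce the compound minor tenth to its simple form, a minor third.
Inverted interval numbers add to nine, so a third pairs with a sixth (3 + 6 = 9).
And minor becomes major under inversion, so we get a major sixth.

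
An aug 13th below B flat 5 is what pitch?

Counting six letter names plus an octave down from B lands on D.
An augmented thirteenth spans 22 semitones, so from Bb5 the target pitch is Dbb4.

D double-flat 4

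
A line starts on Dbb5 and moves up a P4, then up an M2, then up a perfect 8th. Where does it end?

Abb6

A perfect fourth up from Dbb5 is Gbb5.
Up a major second from Gbb5: Abb5 (2 semitones up).
A perfect octave up from Abb5 is Abb6.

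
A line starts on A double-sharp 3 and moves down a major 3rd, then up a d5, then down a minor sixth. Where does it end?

A##3 down a major third → F##3 (4 semitones).
A diminished fifth up from F##3 is C#4.
C#4 down a minor sixth → E#3 (8 semitones).

E sharp 3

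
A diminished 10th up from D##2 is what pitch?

Counting three letter names plus an octave up from D lands on F.
A diminished tenth spans 14 semitones, so from D##2 the target pitch is F#3.

F#3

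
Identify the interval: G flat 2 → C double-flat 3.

d4

G to C spans four letter names (G-A-B-C) — that makes it a fourth of some quality.
The perfect fourth is 5 semitones; here we have 4, one semitone narrower: diminished.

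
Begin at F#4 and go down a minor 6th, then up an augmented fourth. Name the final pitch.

F#4 down a minor sixth → A#3 (8 semitones).
Up an augmented fourth from A#3: D##4 (6 semitones up).

D##4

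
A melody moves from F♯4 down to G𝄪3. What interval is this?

Descending from F#4 to G##3 is the same interval as ascending G##3 to F#4.
G to F spans seven letter names (G-A-B-C-D-E-F), so the interval is some kind of seventh.
The major seventh is 11 semitones; here we have 9, two semitones narrower: diminished.

diminished seventh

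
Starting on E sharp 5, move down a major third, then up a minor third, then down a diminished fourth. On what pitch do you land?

E#5 down a major third → C#5 (4 semitones).
Up a minor third from C#5: E5 (3 semitones up).
Down a diminished fourth from E5: B#4 (4 semitones down).

B sharp 4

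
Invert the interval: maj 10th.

minor 6th

First reduce the compound major tenth to its simple form, a major third.
Interval numbers invert to sum to nine: 3 + 6 = 9, so a third inverts to a sixth.
And major becomes minor under inversion, so we get a minor sixth.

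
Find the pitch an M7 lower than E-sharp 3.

Seven letter names down from E: F.
Moving 11 semitones down from E#3 (the size of a major seventh) reaches F#2.

F-sharp 2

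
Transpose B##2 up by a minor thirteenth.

The thirteenth's letter: B up six letter names plus an octave → G.
Moving 20 semitones up from B##2 (the size of a minor thirteenth) reaches G##4.

G##4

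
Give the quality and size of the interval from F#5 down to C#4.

perfect eleventh

Descending from F#5 to C#4 is the same interval as ascending C#4 to F#5.
C to F spans four letter names (C-D-E-F), plus an octave: an eleventh.
C#4 to F#5 is 17 semitones, matching the perfect eleventh exactly, so the quality is perfect.
(Equivalently, a compound perfect fourth: a perfect fourth plus an octave.)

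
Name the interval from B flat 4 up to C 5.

major second

B to C spans two letter names (B-C): a second.
Counting semitones, Bb4→C5 is 2, which is the major second.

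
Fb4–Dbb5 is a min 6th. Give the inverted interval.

Interval numbers invert to sum to nine: 6 + 3 = 9, so a sixth inverts to a third.
Quality inverts too: minor becomes major. That makes the inversion a major third.

major 3rd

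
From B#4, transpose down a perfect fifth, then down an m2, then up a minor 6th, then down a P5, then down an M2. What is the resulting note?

Down a perfect fifth from B#4: E#4 (7 semitones down).
A minor second down from E#4 is D##4.
D##4 up a minor sixth → B#4 (8 semitones).
A perfect fifth down from B#4 is E#4.
Down a major second from E#4: D#4 (2 semitones down).

D#4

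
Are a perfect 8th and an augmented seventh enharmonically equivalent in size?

Yes

Both span 12 semitones: a perfect octave and an augmented seventh are the same chromatic distance.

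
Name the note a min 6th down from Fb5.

Six letter names down from F: A.
A minor sixth is 8 semitones; 8 semitones down from Fb5 gives Ab4.

Ab4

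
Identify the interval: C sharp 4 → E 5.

minor 10th

C to E spans three letter names (C-D-E), plus an octave — that makes it a tenth of some quality.
C#4 to E5 is 15 semitones, a half step short of the major tenth (16), so this is minor.
(Equivalently, a compound minor third: a minor third plus an octave.)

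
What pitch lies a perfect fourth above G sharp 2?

Four letter names up from G: C.
A perfect fourth spans 5 semitones, so from G#2 the target pitch is C#3.

C sharp 3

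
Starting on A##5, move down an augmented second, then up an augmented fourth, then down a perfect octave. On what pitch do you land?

An augmented second down from A##5 is G#5.
An augmented fourth up from G#5 is C##6.
Down a perfect octave from C##6: C##5 (12 semitones down).

C##5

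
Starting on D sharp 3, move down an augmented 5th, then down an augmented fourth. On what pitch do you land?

Down an augmented fifth from D#3: G2 (8 semitones down).
An augmented fourth down from G2 is Db2.

D flat 2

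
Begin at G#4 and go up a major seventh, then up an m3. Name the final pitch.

Up a major seventh from G#4: F##5 (11 semitones up).
F##5 up a minor third → A#5 (3 semitones).

A#5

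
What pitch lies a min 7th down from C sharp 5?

D sharp 4

The seventh takes the letter from C down to D.
A minor seventh spans 10 semitones, so from C#5 the target pitch is D#4.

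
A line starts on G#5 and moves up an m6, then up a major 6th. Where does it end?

G#5 up a minor sixth → E6 (8 semitones).
A major sixth up from E6 is C#7.

C#7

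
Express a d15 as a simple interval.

d8

Each octave removed subtracts seven from the number: 15 − 7 = 8.
Quality carries through unchanged, so the simple form is a diminished octave.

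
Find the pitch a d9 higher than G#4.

Ab5

Counting two letter names plus an octave up from G lands on A.
A diminished ninth spans 12 semitones, so from G#4 the target pitch is Ab5.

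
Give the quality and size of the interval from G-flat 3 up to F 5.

G to F spans seven letter names (G-A-B-C-D-E-F), plus an octave — that makes it a fourteenth of some quality.
Counting semitones, Gb3→F5 is 23, which is the major fourteenth.
(Equivalently, a compound major seventh: a major seventh plus an octave.)

major fourteenth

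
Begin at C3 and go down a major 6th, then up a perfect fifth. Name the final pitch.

Down a major sixth from C3: Eb2 (9 semitones down).
A perfect fifth up from Eb2 is Bb2.

Bb2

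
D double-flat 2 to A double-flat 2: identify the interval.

D to A spans five letter names (D-E-F-G-A) — that makes it a fifth of some quality.
The perfect fifth spans 7 semitones, and Dbb2 to Abb2 is exactly 7 semitones — so this is a perfect fifth.

perfect 5th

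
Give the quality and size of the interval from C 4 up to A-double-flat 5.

diminished thirteenth

C to A spans six letter names (C-D-E-F-G-A), plus an octave: a thirteenth.
A major thirteenth would be 21 semitones; C4 to Abb5 is 19, two semitones narrower, so the interval is diminished.
(Equivalently, a compound diminished sixth: a diminished sixth plus an octave.)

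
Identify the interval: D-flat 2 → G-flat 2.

D to G spans four letter names (D-E-F-G) — that makes it a fourth of some quality.
Db2 to Gb2 is 5 semitones, matching the perfect fourth exactly, so the quality is perfect.

perfect fourth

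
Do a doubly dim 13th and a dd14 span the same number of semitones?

18 semitones (doubly diminished thirteenth) vs 20 semitones (doubly diminished fourteenth): not equal.

No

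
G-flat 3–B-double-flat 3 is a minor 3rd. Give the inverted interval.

M6

The rule of nine gives the new number: 9 − 3 = 6, so a third becomes a sixth.
The quality also flips — minor becomes major — giving a major sixth.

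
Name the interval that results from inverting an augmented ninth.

First reduce the compound augmented ninth to its simple form, an augmented second.
Inverted interval numbers add to nine, so a second pairs with a seventh (2 + 7 = 9).
The quality also flips — augmented becomes diminished — giving a diminished seventh.

d7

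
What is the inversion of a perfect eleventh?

First reduce the compound perfect eleventh to its simple form, a perfect fourth.
Interval numbers invert to sum to nine: 4 + 5 = 9, so a fourth inverts to a fifth.
And perfect stays perfect under inversion, so we get a perfect fifth.

P5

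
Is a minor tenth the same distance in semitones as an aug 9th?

Yes

Both span 15 semitones: a minor tenth and an augmented ninth are the same chromatic distance.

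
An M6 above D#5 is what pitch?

Counting six letter names up from D lands on B.
Moving 9 semitones up from D#5 (the size of a major sixth) reaches B#5.

B#5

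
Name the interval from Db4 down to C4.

Descending from Db4 to C4 is the same interval as ascending C4 to Db4.
C to D spans two letter names (C-D), so the interval is some kind of second.
At 1 semitone, C4→Db4 falls one short of a major second: minor.

minor second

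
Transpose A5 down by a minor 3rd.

The third takes the letter from A down to F.
A minor third spans 3 semitones, so from A5 the target pitch is F#5.

F#5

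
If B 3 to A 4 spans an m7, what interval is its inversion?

The rule of nine gives the new number: 9 − 7 = 2, so a seventh becomes a second.
And minor becomes major under inversion, so we get a major second.

major second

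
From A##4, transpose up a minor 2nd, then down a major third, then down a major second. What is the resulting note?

A##4 up a minor second → B#4 (1 semitone).
A major third down from B#4 is G#4.
G#4 down a major second → F#4 (2 semitones).

F#4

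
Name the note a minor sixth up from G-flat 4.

Counting six letter names up from G lands on E.
Moving 8 semitones up from Gb4 (the size of a minor sixth) reaches Ebb5.

E-double-flat 5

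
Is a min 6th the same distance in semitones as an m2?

No

8 semitones (minor sixth) vs 1 semitone (minor second): not equal.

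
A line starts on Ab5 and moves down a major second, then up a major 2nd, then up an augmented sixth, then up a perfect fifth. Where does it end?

C#7

A major second down from Ab5 is Gb5.
A major second up from Gb5 is Ab5.
Ab5 up an augmented sixth → F#6 (10 semitones).
F#6 up a perfect fifth → C#7 (7 semitones).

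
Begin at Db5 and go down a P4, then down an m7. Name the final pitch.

Bb3

Db5 down a perfect fourth → Ab4 (5 semitones).
Down a minor seventh from Ab4: Bb3 (10 semitones down).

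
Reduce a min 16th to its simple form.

Take out 2 octaves (14 from the number): 16 − 14 = 2.
That makes a minor sixteenth a compound minor second — 2 octaves plus a minor second.

m2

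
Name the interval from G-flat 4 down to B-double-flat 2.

Descending from Gb4 to Bbb2 is the same interval as ascending Bbb2 to Gb4.
B to G spans six letter names (B-C-D-E-F-G), plus an octave, so the interval is some kind of thirteenth.
The major thirteenth spans 21 semitones, and Bbb2 to Gb4 is exactly 21 semitones — so this is a major thirteenth.
(Equivalently, a compound major sixth: a major sixth plus an octave.)

major thirteenth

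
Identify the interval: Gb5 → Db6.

G to D spans five letter names (G-A-B-C-D): a fifth.
The perfect fifth spans 7 semitones, and Gb5 to Db6 is exactly 7 semitones — so this is a perfect fifth.

perfect fifth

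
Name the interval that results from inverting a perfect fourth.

The rule of nine gives the new number: 9 − 4 = 5, so a fourth becomes a fifth.
Quality inverts too: perfect stays perfect. That makes the inversion a perfect fifth.

perfect fifth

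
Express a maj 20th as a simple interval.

Take out 2 octaves (14 from the number): 20 − 14 = 6.
That makes a major twentieth a compound major sixth — 2 octaves plus a major sixth.

major sixth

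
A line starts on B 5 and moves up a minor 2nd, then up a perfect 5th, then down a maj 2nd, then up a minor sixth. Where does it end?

D flat 7

B5 up a minor second → C6 (1 semitone).
C6 up a perfect fifth → G6 (7 semitones).
A major second down from G6 is F6.
A minor sixth up from F6 is Db7.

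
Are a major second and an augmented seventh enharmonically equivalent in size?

No

A major second spans 2 semitones; an augmented seventh spans 12 semitones. They differ by 10.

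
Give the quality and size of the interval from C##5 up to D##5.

major 2nd

C to D spans two letter names (C-D): a second.
C##5 to D##5 is 2 semitones, matching the major second exactly, so the quality is major.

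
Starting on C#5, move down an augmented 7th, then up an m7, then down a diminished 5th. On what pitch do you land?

Down an augmented seventh from C#5: Db4 (12 semitones down).
Db4 up a minor seventh → Cb5 (10 semitones).
Down a diminished fifth from Cb5: F4 (6 semitones down).

F4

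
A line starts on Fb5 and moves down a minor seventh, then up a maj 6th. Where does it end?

Eb5

Down a minor seventh from Fb5: Gb4 (10 semitones down).
Gb4 up a major sixth → Eb5 (9 semitones).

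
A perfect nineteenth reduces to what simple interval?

Subtracting seven from the interval number removes an octave: 19 − 14 = 5.
So a perfect nineteenth is 2 octaves plus a perfect fifth. The quality is unchanged.

perfect fifth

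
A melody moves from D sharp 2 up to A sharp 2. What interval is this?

perfect 5th

D to A spans five letter names (D-E-F-G-A): a fifth.
D#2 to A#2 is 7 semitones, matching the perfect fifth exactly, so the quality is perfect.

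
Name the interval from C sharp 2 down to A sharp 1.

minor third

Descending from C#2 to A#1 is the same interval as ascending A#1 to C#2.
A to C spans three letter names (A-B-C) — that makes it a third of some quality.
A major third would be 4 semitones, but A#1 to C#2 is 3 — one semitone narrower, making it a minor third.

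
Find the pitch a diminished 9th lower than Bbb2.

Counting two letter names plus an octave down from B lands on A.
A diminished ninth is 12 semitones; 12 semitones down from Bbb2 gives A1.

A1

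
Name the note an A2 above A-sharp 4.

Counting two letter names up from A lands on B.
Moving 3 semitones up from A#4 (the size of an augmented second) reaches B##4.

B-double-sharp 4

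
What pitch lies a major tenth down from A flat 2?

F flat 1

Counting three letter names plus an octave down from A lands on F.
Moving 16 semitones down from Ab2 (the size of a major tenth) reaches Fb1.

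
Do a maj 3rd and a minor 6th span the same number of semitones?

No

A major third is 4 semitones but a minor sixth is 8 semitones — different sizes.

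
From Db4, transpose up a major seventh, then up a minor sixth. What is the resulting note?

Ab5

Db4 up a major seventh → C5 (11 semitones).
A minor sixth up from C5 is Ab5.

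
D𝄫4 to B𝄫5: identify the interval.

D to B spans six letter names (D-E-F-G-A-B), plus an octave: a thirteenth.
Dbb4 to Bbb5 is 21 semitones, matching the major thirteenth exactly, so the quality is major.
(Equivalently, a compound major sixth: a major sixth plus an octave.)

major thirteenth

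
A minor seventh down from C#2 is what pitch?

Seven letter names down from C: D.
A minor seventh spans 10 semitones, so from C#2 the target pitch is D#1.

D#1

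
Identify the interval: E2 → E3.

P8

E to E is the same letter name, plus an octave: an octave.
E2 to E3 is 12 semitones, matching the perfect octave exactly, so the quality is perfect.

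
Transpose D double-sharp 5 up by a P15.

D double-sharp 7

The letter stays D (same as the start), shifted two octaves up.
Moving 24 semitones up from D##5 (the size of a perfect fifteenth) reaches D##7.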